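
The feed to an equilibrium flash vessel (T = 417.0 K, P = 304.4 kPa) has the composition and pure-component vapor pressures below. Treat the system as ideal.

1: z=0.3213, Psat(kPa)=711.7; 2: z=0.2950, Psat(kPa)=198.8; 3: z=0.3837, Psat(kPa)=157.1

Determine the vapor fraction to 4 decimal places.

ψ = 0.2476

Raoult's law: Kᵢ = Pᵢˢᵃᵗ/P = Pᵢˢᵃᵗ/304.4.
  K_1 = 711.7/304.4 = 2.338042, K_2 = 198.8/304.4 = 0.653088, K_3 = 157.1/304.4 = 0.516097
Let ψ = V/F and solve Σ zᵢ(Kᵢ−1)/(1+ψ(Kᵢ−1)) = 0.
Check two-phase: ΣzᵢKᵢ = 1.1419 > 1 and Σzᵢ/Kᵢ = 1.3326 > 1, so g(0) = 0.1419 > 0 and g(1) = -0.3326 < 0.
Newton–Raphson from ψ = 0.5:
  ψ = 0.5000: g = -0.11117, g' = -0.4148 → ψ = 0.2320
  ψ = 0.2320: g = 0.00761, g' = -0.4910 → ψ = 0.2475
  ψ = 0.2475: g = 0.00006, g' = -0.4831 → ψ = 0.2476
Converged at ψ = 0.2476.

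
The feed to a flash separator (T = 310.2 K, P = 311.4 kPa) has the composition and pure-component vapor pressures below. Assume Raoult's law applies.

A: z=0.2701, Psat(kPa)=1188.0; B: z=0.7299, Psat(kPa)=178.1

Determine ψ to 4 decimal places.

ψ = 0.3717

Raoult's law: Kᵢ = Pᵢˢᵃᵗ/P = Pᵢˢᵃᵗ/311.4.
  K_A = 1188.0/311.4 = 3.815029, K_B = 178.1/311.4 = 0.571933
Let ψ = V/F and solve Σ zᵢ(Kᵢ−1)/(1+ψ(Kᵢ−1)) = 0.
Check two-phase: ΣzᵢKᵢ = 1.4479 > 1 and Σzᵢ/Kᵢ = 1.3470 > 1, so g(0) = 0.4479 > 0 and g(1) = -0.3470 < 0.
Binary case is linear: z₁(K₁−1)(1+ψ(K₂−1)) + z₂(K₂−1)(1+ψ(K₁−1)) = 0
⇒ ψ = [z₁(K₁−1)+z₂(K₂−1)] / [−(K₁−1)(K₂−1)] = 0.44789/1.20502 = 0.3717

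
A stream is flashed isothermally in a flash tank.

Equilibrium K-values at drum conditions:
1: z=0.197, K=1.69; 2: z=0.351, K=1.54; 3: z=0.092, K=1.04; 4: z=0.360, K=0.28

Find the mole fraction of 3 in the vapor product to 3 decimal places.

y_3 = 0.095

Material balance + equilibrium reduce to Σ zᵢ(Kᵢ−1)/(1+V/F(Kᵢ−1)) = 0.
g(0) = ΣzᵢKᵢ − 1 = 0.070 and g(1) = 1 − Σzᵢ/Kᵢ = -0.719, so a root lies in (0, 1).
Newton–Raphson from V/F = 0.59:
  V/F = 0.590: g = -0.2067, g' = -0.670 → V/F = 0.282
  V/F = 0.282: g = -0.0432, g' = -0.437 → V/F = 0.183
  V/F = 0.183: g = -0.0016, g' = -0.406 → V/F = 0.179
Converged at V/F = 0.179.
Compositions from xᵢ = zᵢ/(1+V/F(Kᵢ−1)), yᵢ = Kᵢxᵢ:
  1: x = 0.175, y = 0.296
  2: x = 0.320, y = 0.493
  3: x = 0.091, y = 0.095
  4: x = 0.413, y = 0.116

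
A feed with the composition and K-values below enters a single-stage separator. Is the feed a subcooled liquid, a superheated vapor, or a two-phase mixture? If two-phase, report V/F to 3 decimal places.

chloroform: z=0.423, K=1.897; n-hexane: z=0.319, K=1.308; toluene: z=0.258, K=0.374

two-phase, V/F = 0.754

ΣzᵢKᵢ = 1.316; Σzᵢ/Kᵢ = 1.157.
Both exceed 1, so a two-phase solution exists.
Rachford–Rice: g(ψ) = Σ zᵢ(Kᵢ−1)/(1+ψ(Kᵢ−1)) = 0.
Newton–Raphson from ψ = 0.4:
  ψ = 0.400: g = 0.1513, g' = -0.388 → ψ = 0.790
  ψ = 0.790: g = -0.0182, g' = -0.532 → ψ = 0.755
  ψ = 0.755: g = -0.0005, g' = -0.505 → ψ = 0.754
Converged at ψ = 0.754.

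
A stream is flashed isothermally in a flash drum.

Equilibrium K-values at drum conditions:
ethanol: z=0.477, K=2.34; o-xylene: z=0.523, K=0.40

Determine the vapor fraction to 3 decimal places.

ψ = 0.405

Material balance + equilibrium reduce to Σ zᵢ(Kᵢ−1)/(1+ψ(Kᵢ−1)) = 0.
g(0) = ΣzᵢKᵢ − 1 = 0.325 and g(1) = 1 − Σzᵢ/Kᵢ = -0.511, so a root lies in (0, 1).
Binary case is linear: z₁(K₁−1)(1+ψ(K₂−1)) + z₂(K₂−1)(1+ψ(K₁−1)) = 0
⇒ ψ = [z₁(K₁−1)+z₂(K₂−1)] / [−(K₁−1)(K₂−1)] = 0.3254/0.8040 = 0.405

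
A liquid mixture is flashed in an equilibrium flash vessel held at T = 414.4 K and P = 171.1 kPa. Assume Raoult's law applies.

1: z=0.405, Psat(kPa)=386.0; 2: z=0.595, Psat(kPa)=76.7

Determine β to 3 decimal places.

β = 0.260

Raoult's law: Kᵢ = Pᵢˢᵃᵗ/P = Pᵢˢᵃᵗ/171.1.
  K_1 = 386.0/171.1 = 2.25599, K_2 = 76.7/171.1 = 0.44828
Material balance + equilibrium reduce to Σ zᵢ(Kᵢ−1)/(1+β(Kᵢ−1)) = 0.
g(0) = ΣzᵢKᵢ − 1 = 0.180 and g(1) = 1 − Σzᵢ/Kᵢ = -0.507, so a root lies in (0, 1).
Newton–Raphson from β = 0.5:
  β = 0.500: g = -0.1409, g' = -0.586 → β = 0.260
Converged at β = 0.260.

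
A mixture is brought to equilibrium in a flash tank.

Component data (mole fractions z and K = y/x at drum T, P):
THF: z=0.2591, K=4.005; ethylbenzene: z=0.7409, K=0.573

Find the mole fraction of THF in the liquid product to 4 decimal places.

Rachford–Rice: g(β) = Σ zᵢ(Kᵢ−1)/(1+β(Kᵢ−1)) = 0.
Feasibility: ΣzᵢKᵢ = 1.4622, Σzᵢ/Kᵢ = 1.3577 — both > 1, two phases present.
Iterate (Newton) starting at β = 0.5:
  β = 0.5000: g = -0.09112, g' = -0.5920 → β = 0.3461
  β = 0.3461: g = 0.01045, g' = -0.7482 → β = 0.3600
  β = 0.3600: g = 0.00014, g' = -0.7284 → β = 0.3602
Converged at β = 0.3602.
Compositions from xᵢ = zᵢ/(1+β(Kᵢ−1)), yᵢ = Kᵢxᵢ:
  THF: x = 0.1244, y = 0.4983
  ethylbenzene: x = 0.8756, y = 0.5017

x_THF = 0.1244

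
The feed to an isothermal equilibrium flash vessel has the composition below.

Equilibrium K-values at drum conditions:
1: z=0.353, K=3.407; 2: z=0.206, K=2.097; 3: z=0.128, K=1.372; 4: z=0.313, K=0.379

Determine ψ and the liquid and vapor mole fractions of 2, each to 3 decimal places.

ψ = 0.874, x_2 = 0.105, y_2 = 0.221

Material balance + equilibrium reduce to Σ zᵢ(Kᵢ−1)/(1+ψ(Kᵢ−1)) = 0.
Check two-phase: ΣzᵢKᵢ = 1.929 > 1 and Σzᵢ/Kᵢ = 1.121 > 1, so g(0) = 0.929 > 0 and g(1) = -0.121 < 0.
Newton–Raphson from ψ = 0.5:
  ψ = 0.500: g = 0.2898, g' = -0.791 → ψ = 0.866
  ψ = 0.866: g = 0.0066, g' = -0.856 → ψ = 0.874
Converged at ψ = 0.874.
Compositions from xᵢ = zᵢ/(1+ψ(Kᵢ−1)), yᵢ = Kᵢxᵢ:
  1: x = 0.114, y = 0.388
  2: x = 0.105, y = 0.221
  3: x = 0.097, y = 0.133
  4: x = 0.684, y = 0.259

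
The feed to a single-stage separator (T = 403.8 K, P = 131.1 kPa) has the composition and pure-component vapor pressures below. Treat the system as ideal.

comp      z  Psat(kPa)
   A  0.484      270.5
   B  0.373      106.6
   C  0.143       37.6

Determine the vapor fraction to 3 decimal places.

Raoult's law: Kᵢ = Pᵢˢᵃᵗ/P = Pᵢˢᵃᵗ/131.1.
  K_A = 270.5/131.1 = 2.06331, K_B = 106.6/131.1 = 0.81312, K_C = 37.6/131.1 = 0.28680
Rachford–Rice: g(ψ) = Σ zᵢ(Kᵢ−1)/(1+ψ(Kᵢ−1)) = 0.
Check two-phase: ΣzᵢKᵢ = 1.343 > 1 and Σzᵢ/Kᵢ = 1.192 > 1, so g(0) = 0.343 > 0 and g(1) = -0.192 < 0.
Newton iteration, ψ⁰ = 0.38:
  ψ = 0.380: g = 0.1516, g' = -0.430 → ψ = 0.733
  ψ = 0.733: g = -0.0052, g' = -0.510 → ψ = 0.723
Converged at ψ = 0.723.

ψ = 0.723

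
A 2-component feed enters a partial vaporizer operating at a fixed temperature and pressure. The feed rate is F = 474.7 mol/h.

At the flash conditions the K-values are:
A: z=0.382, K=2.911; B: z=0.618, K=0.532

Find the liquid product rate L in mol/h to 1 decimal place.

L = 240.7 mol/h

Material balance + equilibrium reduce to Σ zᵢ(Kᵢ−1)/(1+ψ(Kᵢ−1)) = 0.
g(0) = ΣzᵢKᵢ − 1 = 0.441 and g(1) = 1 − Σzᵢ/Kᵢ = -0.293, so a root lies in (0, 1).
Binary case is linear: z₁(K₁−1)(1+ψ(K₂−1)) + z₂(K₂−1)(1+ψ(K₁−1)) = 0
⇒ ψ = [z₁(K₁−1)+z₂(K₂−1)] / [−(K₁−1)(K₂−1)] = 0.4408/0.8943 = 0.493
Then V = ψ·F = 0.4928·474.7 = 234.0 mol/h and L = F − V = 240.7 mol/h.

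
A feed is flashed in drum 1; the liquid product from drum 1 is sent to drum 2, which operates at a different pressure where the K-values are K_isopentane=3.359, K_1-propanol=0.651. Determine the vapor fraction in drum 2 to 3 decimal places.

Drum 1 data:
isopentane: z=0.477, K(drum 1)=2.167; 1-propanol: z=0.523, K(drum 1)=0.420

V/F (drum 2) = 0.668

Drum 1:
Let ψ₁ = V/F and solve Σ zᵢ(Kᵢ−1)/(1+ψ₁(Kᵢ−1)) = 0.
Feasibility: ΣzᵢKᵢ = 1.253, Σzᵢ/Kᵢ = 1.465 — both > 1, two phases present.
Binary case is linear: z₁(K₁−1)(1+ψ₁(K₂−1)) + z₂(K₂−1)(1+ψ₁(K₁−1)) = 0
⇒ ψ₁ = [z₁(K₁−1)+z₂(K₂−1)] / [−(K₁−1)(K₂−1)] = 0.2533/0.6769 = 0.374
Drum-1 compositions:
  isopentane: x = 0.332, y = 0.719
  1-propanol: x = 0.668, y = 0.281
Drum-2 feed = drum-1 liquid: z₂ = (0.3320, 0.6680).
Drum 2:
Newton–Raphson from ψ₂ = 0.5:
  ψ₂ = 0.500: g = 0.0769, g' = -0.508 → ψ₂ = 0.651
  ψ₂ = 0.651: g = 0.0070, g' = -0.423 → ψ₂ = 0.668
Converged at ψ₂ = 0.668.
  isopentane: x = 0.129, y = 0.433
  1-propanol: x = 0.871, y = 0.567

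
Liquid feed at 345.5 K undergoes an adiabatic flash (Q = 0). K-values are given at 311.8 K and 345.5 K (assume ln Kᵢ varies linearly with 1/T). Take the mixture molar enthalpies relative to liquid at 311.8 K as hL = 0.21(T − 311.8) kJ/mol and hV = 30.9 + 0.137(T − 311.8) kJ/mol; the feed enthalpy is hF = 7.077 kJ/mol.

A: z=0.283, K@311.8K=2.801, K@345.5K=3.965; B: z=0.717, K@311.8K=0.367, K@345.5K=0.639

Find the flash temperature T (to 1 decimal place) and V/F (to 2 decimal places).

Adiabatic flash: solve Rachford–Rice at each trial T, then check hF = ψ·hV(T) + (1−ψ)·hL(T).
  T = 311.8 K: K = (2.801, 0.367), RR gives ψ = 0.049, H_out = 1.513 kJ/mol
  T = 345.5 K: K = (3.965, 0.639), RR gives ψ = 0.542, H_out = 22.495 kJ/mol
  T = 328.6 K: K = (3.361, 0.491), RR gives ψ = 0.252, H_out = 11.007 kJ/mol
  T = 320.2 K: K = (3.075, 0.426), RR gives ψ = 0.148, H_out = 6.234 kJ/mol
  T = 324.4 K: K = (3.217, 0.458), RR gives ψ = 0.198, H_out = 8.594 kJ/mol
  T = 322.3 K: K = (3.146, 0.442), RR gives ψ = 0.173, H_out = 7.410 kJ/mol
Linear interpolation between T = 320.2 (H_out = 6.234) and T = 322.3 (H_out = 7.410) on hF = 7.077 gives T ≈ 321.7 K, at which ψ = 0.17.

T = 321.7 K, V/F = 0.17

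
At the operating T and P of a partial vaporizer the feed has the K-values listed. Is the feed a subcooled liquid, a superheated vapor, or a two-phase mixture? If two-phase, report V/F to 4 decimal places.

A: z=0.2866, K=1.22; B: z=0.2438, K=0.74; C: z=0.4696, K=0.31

subcooled liquid

ΣzᵢKᵢ = 0.6756; Σzᵢ/Kᵢ = 2.0792.
Since ΣzᵢKᵢ < 1 the mixture is below its bubble point — single liquid phase.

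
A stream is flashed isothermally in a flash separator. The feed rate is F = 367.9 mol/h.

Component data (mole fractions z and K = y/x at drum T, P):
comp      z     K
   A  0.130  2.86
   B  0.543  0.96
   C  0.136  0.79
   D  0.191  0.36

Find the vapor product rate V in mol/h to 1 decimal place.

Let β = V/F and solve Σ zᵢ(Kᵢ−1)/(1+β(Kᵢ−1)) = 0.
Feasibility: ΣzᵢKᵢ = 1.069, Σzᵢ/Kᵢ = 1.314 — both > 1, two phases present.
Newton–Raphson from β = 0.65:
  β = 0.650: g = -0.1552, g' = -0.331 → β = 0.180
  β = 0.180: g = -0.0087, g' = -0.360 → β = 0.156
  β = 0.156: g = 0.0002, g' = -0.374 → β = 0.157
Converged at β = 0.157.
Then V = β·F = 0.1566·367.9 = 57.6 mol/h and L = F − V = 310.3 mol/h.

V = 57.6 mol/h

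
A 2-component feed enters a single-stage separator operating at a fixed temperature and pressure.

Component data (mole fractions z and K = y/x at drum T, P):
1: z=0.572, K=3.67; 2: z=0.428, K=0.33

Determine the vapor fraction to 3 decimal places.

ψ = 0.693

Rachford–Rice: g(ψ) = Σ zᵢ(Kᵢ−1)/(1+ψ(Kᵢ−1)) = 0.
g(0) = ΣzᵢKᵢ − 1 = 1.240 and g(1) = 1 − Σzᵢ/Kᵢ = -0.453, so a root lies in (0, 1).
Binary case is linear: z₁(K₁−1)(1+ψ(K₂−1)) + z₂(K₂−1)(1+ψ(K₁−1)) = 0
⇒ ψ = [z₁(K₁−1)+z₂(K₂−1)] / [−(K₁−1)(K₂−1)] = 1.2405/1.7889 = 0.693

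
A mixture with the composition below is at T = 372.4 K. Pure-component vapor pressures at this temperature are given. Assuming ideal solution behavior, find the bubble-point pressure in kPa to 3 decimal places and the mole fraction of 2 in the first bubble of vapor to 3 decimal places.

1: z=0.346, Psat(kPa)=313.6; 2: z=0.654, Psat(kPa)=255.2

Pbub = 275.406 kPa, y_2 = 0.606

At the bubble point ψ → 0, so ΣzᵢKᵢ = 1 with Kᵢ = Pᵢˢᵃᵗ/P ⇒ P = ΣzᵢPᵢˢᵃᵗ.
P = 0.346·313.6 + 0.654·255.2 = 275.406 kPa
yᵢ = zᵢPᵢˢᵃᵗ/P ⇒ y_2 = 0.654·255.2/275.406 = 0.606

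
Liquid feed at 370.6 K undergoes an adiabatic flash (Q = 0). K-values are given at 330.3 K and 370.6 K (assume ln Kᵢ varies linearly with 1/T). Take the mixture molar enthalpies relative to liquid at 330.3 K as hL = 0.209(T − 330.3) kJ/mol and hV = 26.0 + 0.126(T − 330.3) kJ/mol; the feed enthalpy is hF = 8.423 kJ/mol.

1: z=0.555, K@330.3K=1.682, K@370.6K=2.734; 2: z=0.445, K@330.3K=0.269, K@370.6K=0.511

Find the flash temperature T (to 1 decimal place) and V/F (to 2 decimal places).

Adiabatic flash: solve Rachford–Rice at each trial T, then check hF = ψ·hV(T) + (1−ψ)·hL(T).
  T = 330.3 K: K = (1.682, 0.269), RR gives ψ = 0.107, H_out = 2.775 kJ/mol
  T = 370.6 K: K = (2.734, 0.511), RR gives ψ = 0.878, H_out = 28.322 kJ/mol
  T = 350.5 K: K = (2.176, 0.378), RR gives ψ = 0.514, H_out = 16.719 kJ/mol
  T = 340.4 K: K = (1.920, 0.320), RR gives ψ = 0.333, H_out = 10.496 kJ/mol
  T = 335.4 K: K = (1.800, 0.294), RR gives ψ = 0.230, H_out = 6.956 kJ/mol
  T = 337.9 K: K = (1.860, 0.307), RR gives ψ = 0.284, H_out = 8.781 kJ/mol
  T = 336.6 K: K = (1.829, 0.300), RR gives ψ = 0.256, H_out = 7.847 kJ/mol
Linear interpolation between T = 336.6 (H_out = 7.847) and T = 337.9 (H_out = 8.781) on hF = 8.423 gives T ≈ 337.4 K, at which ψ = 0.27.

T = 337.4 K, V/F = 0.27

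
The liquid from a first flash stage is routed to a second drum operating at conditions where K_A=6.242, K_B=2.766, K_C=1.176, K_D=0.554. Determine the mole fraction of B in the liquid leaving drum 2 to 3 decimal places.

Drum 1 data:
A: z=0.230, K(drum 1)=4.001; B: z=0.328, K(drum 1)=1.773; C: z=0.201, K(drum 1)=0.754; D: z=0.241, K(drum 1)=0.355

x_B (drum 2) = 0.097

Drum 1:
Material balance + equilibrium reduce to Σ zᵢ(Kᵢ−1)/(1+ψ₁(Kᵢ−1)) = 0.
g(0) = ΣzᵢKᵢ − 1 = 0.739 and g(1) = 1 − Σzᵢ/Kᵢ = -0.188, so a root lies in (0, 1).
Iterate (Newton) starting at ψ₁ = 0.64:
  ψ₁ = 0.640: g = 0.0825, g' = -0.638 → ψ₁ = 0.769
  ψ₁ = 0.769: g = -0.0019, g' = -0.680 → ψ₁ = 0.766
Converged at ψ₁ = 0.766.
Drum-1 compositions:
  A: x = 0.070, y = 0.279
  B: x = 0.206, y = 0.365
  C: x = 0.248, y = 0.187
  D: x = 0.477, y = 0.169
Drum-2 feed = drum-1 liquid: z₂ = (0.0697, 0.2060, 0.2477, 0.4766).
Drum 2:
Material balance + equilibrium reduce to Σ zᵢ(Kᵢ−1)/(1+ψ₂(Kᵢ−1)) = 0.
Check two-phase: ΣzᵢKᵢ = 1.560 > 1 and Σzᵢ/Kᵢ = 1.157 > 1, so g(0) = 0.560 > 0 and g(1) = -0.157 < 0.
Iterate (Newton) starting at ψ₂ = 0.5:
  ψ₂ = 0.500: g = 0.0605, g' = -0.491 → ψ₂ = 0.623
  ψ₂ = 0.623: g = 0.0036, g' = -0.439 → ψ₂ = 0.632
Converged at ψ₂ = 0.632.
  A: x = 0.016, y = 0.101
  B: x = 0.097, y = 0.269
  C: x = 0.223, y = 0.262
  D: x = 0.664, y = 0.368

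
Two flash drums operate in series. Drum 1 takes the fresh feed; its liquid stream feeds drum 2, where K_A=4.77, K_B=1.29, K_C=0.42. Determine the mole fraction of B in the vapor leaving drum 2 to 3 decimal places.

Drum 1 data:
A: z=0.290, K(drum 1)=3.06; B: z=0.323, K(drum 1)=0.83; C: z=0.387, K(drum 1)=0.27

Drum 1:
Let ψ₁ = V/F and solve Σ zᵢ(Kᵢ−1)/(1+ψ₁(Kᵢ−1)) = 0.
Check two-phase: ΣzᵢKᵢ = 1.260 > 1 and Σzᵢ/Kᵢ = 1.917 > 1, so g(0) = 0.260 > 0 and g(1) = -0.917 < 0.
Newton iteration, ψ₁⁰ = 0.5:
  ψ₁ = 0.500: g = -0.2106, g' = -0.821 → ψ₁ = 0.244
  ψ₁ = 0.244: g = -0.0031, g' = -0.861 → ψ₁ = 0.240
Converged at ψ₁ = 0.240.
Drum-1 compositions:
  A: x = 0.194, y = 0.594
  B: x = 0.337, y = 0.279
  C: x = 0.469, y = 0.127
Drum-2 feed = drum-1 liquid: z₂ = (0.1941, 0.3367, 0.4692).
Drum 2:
Iterate (Newton) starting at ψ₂ = 0.47:
  ψ₂ = 0.470: g = -0.0242, g' = -0.679 → ψ₂ = 0.434
  ψ₂ = 0.434: g = 0.0004, g' = -0.701 → ψ₂ = 0.435
Converged at ψ₂ = 0.435.
  A: x = 0.074, y = 0.351
  B: x = 0.299, y = 0.386
  C: x = 0.627, y = 0.264

y_B (drum 2) = 0.386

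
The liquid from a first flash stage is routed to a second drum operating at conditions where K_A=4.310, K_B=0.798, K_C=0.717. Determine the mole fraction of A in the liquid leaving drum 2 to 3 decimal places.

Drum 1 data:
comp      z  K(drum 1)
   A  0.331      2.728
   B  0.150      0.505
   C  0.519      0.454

Drum 1:
Iterate (Newton) starting at ψ₁ = 0.5:
  ψ₁ = 0.500: g = -0.1816, g' = -0.642 → ψ₁ = 0.217
  ψ₁ = 0.217: g = 0.0112, g' = -0.768 → ψ₁ = 0.232
Converged at ψ₁ = 0.232.
Drum-1 compositions:
  A: x = 0.236, y = 0.645
  B: x = 0.169, y = 0.086
  C: x = 0.594, y = 0.270
Drum-2 feed = drum-1 liquid: z₂ = (0.2363, 0.1695, 0.5942).
Drum 2:
Material balance + equilibrium reduce to Σ zᵢ(Kᵢ−1)/(1+ψ₂(Kᵢ−1)) = 0.
Feasibility: ΣzᵢKᵢ = 1.580, Σzᵢ/Kᵢ = 1.096 — both > 1, two phases present.
Iterate (Newton) starting at ψ₂ = 0.5:
  ψ₂ = 0.500: g = 0.0606, g' = -0.440 → ψ₂ = 0.638
  ψ₂ = 0.638: g = 0.0069, g' = -0.348 → ψ₂ = 0.658
Converged at ψ₂ = 0.658.
  A: x = 0.074, y = 0.320
  B: x = 0.195, y = 0.156
  C: x = 0.730, y = 0.524

x_A (drum 2) = 0.074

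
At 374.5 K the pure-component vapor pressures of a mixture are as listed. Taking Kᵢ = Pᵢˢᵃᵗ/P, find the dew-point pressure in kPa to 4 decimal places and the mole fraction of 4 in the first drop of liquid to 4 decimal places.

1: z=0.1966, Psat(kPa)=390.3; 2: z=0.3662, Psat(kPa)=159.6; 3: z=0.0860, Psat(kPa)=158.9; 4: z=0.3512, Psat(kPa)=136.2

Pdew = 168.9765 kPa, x_4 = 0.4357

At the dew point ψ → 1, so Σzᵢ/Kᵢ = 1 with Kᵢ = Pᵢˢᵃᵗ/P ⇒ 1/P = Σzᵢ/Pᵢˢᵃᵗ.
1/P = 0.1966/390.3 + 0.3662/159.6 + 0.0860/158.9 + 0.3512/136.2 = 0.0059180 ⇒ P = 168.9765 kPa
xᵢ = zᵢP/Pᵢˢᵃᵗ ⇒ x_4 = 0.3512·168.9765/136.2 = 0.4357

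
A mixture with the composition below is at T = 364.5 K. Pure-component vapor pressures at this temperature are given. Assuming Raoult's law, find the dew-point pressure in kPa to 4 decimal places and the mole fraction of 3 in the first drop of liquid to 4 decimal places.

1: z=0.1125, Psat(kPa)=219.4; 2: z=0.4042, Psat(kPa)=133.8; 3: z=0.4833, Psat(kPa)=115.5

Pdew = 129.5655 kPa, x_3 = 0.5422

At the dew point ψ → 1, so Σzᵢ/Kᵢ = 1 with Kᵢ = Pᵢˢᵃᵗ/P ⇒ 1/P = Σzᵢ/Pᵢˢᵃᵗ.
1/P = 0.1125/219.4 + 0.4042/133.8 + 0.4833/115.5 = 0.0077181 ⇒ P = 129.5655 kPa
xᵢ = zᵢP/Pᵢˢᵃᵗ ⇒ x_3 = 0.4833·129.5655/115.5 = 0.5422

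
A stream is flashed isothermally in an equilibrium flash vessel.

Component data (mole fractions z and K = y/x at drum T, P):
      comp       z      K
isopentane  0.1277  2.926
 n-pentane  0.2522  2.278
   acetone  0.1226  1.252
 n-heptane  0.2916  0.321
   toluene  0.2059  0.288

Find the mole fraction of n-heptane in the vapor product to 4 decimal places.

Material balance + equilibrium reduce to Σ zᵢ(Kᵢ−1)/(1+V/F(Kᵢ−1)) = 0.
Check two-phase: ΣzᵢKᵢ = 1.2546 > 1 and Σzᵢ/Kᵢ = 1.8756 > 1, so g(0) = 0.2546 > 0 and g(1) = -0.8756 < 0.
Iterate (Newton) starting at V/F = 0.5:
  V/F = 0.5000: g = -0.17803, g' = -0.8423 → V/F = 0.2886
  V/F = 0.2886: g = -0.00844, g' = -0.7956 → V/F = 0.2780
Converged at V/F = 0.2780.
Compositions from xᵢ = zᵢ/(1+V/F(Kᵢ−1)), yᵢ = Kᵢxᵢ:
  isopentane: x = 0.0832, y = 0.2433
  n-pentane: x = 0.1861, y = 0.4239
  acetone: x = 0.1146, y = 0.1434
  n-heptane: x = 0.3595, y = 0.1154
  toluene: x = 0.2567, y = 0.0739

y_n-heptane = 0.1154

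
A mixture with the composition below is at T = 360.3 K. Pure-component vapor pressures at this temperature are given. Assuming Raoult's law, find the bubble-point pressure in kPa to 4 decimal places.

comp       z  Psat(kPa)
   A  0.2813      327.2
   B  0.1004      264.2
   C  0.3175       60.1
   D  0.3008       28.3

Pbub = 146.1614 kPa

At the bubble point ψ → 0, so ΣzᵢKᵢ = 1 with Kᵢ = Pᵢˢᵃᵗ/P ⇒ P = ΣzᵢPᵢˢᵃᵗ.
P = 0.2813·327.2 + 0.1004·264.2 + 0.3175·60.1 + 0.3008·28.3 = 146.1614 kPa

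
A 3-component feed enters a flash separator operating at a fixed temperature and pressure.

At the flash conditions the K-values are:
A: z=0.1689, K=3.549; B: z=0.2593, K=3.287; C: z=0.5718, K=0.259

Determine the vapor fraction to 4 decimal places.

Material balance + equilibrium reduce to Σ zᵢ(Kᵢ−1)/(1+ψ(Kᵢ−1)) = 0.
Feasibility: ΣzᵢKᵢ = 1.5998, Σzᵢ/Kᵢ = 2.3342 — both > 1, two phases present.
Newton iteration, ψ⁰ = 0.43:
  ψ = 0.4300: g = -0.11745, g' = -1.2708 → ψ = 0.3376
  ψ = 0.3376: g = 0.00102, g' = -1.3073 → ψ = 0.3384
Converged at ψ = 0.3384.

ψ = 0.3384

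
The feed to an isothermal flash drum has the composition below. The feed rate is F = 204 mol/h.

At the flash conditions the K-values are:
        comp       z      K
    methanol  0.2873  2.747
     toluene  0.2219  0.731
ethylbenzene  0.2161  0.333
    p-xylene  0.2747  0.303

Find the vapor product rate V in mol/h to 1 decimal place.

Rachford–Rice: g(V/F) = Σ zᵢ(Kᵢ−1)/(1+V/F(Kᵢ−1)) = 0.
Check two-phase: ΣzᵢKᵢ = 1.1066 > 1 and Σzᵢ/Kᵢ = 1.9637 > 1, so g(0) = 0.1066 > 0 and g(1) = -0.9637 < 0.
Newton iteration, V/F⁰ = 0.61:
  V/F = 0.6100: g = -0.40453, g' = -0.9056 → V/F = 0.1633
  V/F = 0.1633: g = -0.04976, g' = -0.8394 → V/F = 0.1040
  V/F = 0.1040: g = 0.00199, g' = -0.9110 → V/F = 0.1062
Converged at V/F = 0.1062.
Then V = V/F·F = 0.1062·204 = 21.7 mol/h and L = F − V = 182.3 mol/h.

V = 21.7 mol/h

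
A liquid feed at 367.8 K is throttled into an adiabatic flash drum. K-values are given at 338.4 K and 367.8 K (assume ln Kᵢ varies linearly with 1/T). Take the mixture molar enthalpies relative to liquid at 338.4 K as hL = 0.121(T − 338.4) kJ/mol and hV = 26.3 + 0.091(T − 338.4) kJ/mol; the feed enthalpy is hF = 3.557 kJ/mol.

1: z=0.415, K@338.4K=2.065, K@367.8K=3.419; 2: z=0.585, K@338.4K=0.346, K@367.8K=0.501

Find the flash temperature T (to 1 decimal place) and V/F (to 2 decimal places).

T = 340.2 K, V/F = 0.13

Adiabatic flash: solve Rachford–Rice at each trial T, then check hF = ψ·hV(T) + (1−ψ)·hL(T).
  T = 338.4 K: K = (2.065, 0.346), RR gives ψ = 0.085, H_out = 2.242 kJ/mol
  T = 367.8 K: K = (3.419, 0.501), RR gives ψ = 0.590, H_out = 18.550 kJ/mol
  T = 353.1 K: K = (2.685, 0.420), RR gives ψ = 0.368, H_out = 11.291 kJ/mol
  T = 345.8 K: K = (2.363, 0.382), RR gives ψ = 0.243, H_out = 7.219 kJ/mol
  T = 342.1 K: K = (2.211, 0.364), RR gives ψ = 0.169, H_out = 4.877 kJ/mol
  T = 340.2 K: K = (2.135, 0.355), RR gives ψ = 0.128, H_out = 3.567 kJ/mol
Linear interpolation between T = 338.4 (H_out = 2.242) and T = 340.2 (H_out = 3.567) on hF = 3.557 gives T ≈ 340.2 K, at which ψ = 0.13.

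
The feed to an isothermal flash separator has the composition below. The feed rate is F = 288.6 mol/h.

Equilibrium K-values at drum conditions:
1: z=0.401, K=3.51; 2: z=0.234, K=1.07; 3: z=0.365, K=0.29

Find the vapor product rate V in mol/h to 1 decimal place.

V = 162.8 mol/h

Newton iteration, V/F⁰ = 0.64:
  V/F = 0.640: g = -0.0731, g' = -0.991 → V/F = 0.566
  V/F = 0.566: g = -0.0019, g' = -0.947 → V/F = 0.564
Converged at V/F = 0.564.
Then V = V/F·F = 0.5642·288.6 = 162.8 mol/h and L = F − V = 125.8 mol/h.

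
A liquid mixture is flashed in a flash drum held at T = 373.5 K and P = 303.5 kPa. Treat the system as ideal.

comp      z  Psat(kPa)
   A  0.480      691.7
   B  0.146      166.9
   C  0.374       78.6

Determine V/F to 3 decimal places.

Raoult's law: Kᵢ = Pᵢˢᵃᵗ/P = Pᵢˢᵃᵗ/303.5.
  K_A = 691.7/303.5 = 2.27908, K_B = 166.9/303.5 = 0.54992, K_C = 78.6/303.5 = 0.25898
Iterate (Newton) starting at V/F = 0.5:
  V/F = 0.500: g = -0.1506, g' = -0.860 → V/F = 0.325
  V/F = 0.325: g = -0.0082, g' = -0.789 → V/F = 0.314
Converged at V/F = 0.314.

V/F = 0.314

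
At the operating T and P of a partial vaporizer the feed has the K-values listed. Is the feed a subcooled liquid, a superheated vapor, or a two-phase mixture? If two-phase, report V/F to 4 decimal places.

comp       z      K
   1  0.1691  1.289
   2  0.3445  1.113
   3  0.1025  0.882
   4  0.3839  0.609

ΣzᵢKᵢ = 0.9256; Σzᵢ/Kᵢ = 1.1873.
Since ΣzᵢKᵢ < 1 the mixture is below its bubble point — single liquid phase.

subcooled liquid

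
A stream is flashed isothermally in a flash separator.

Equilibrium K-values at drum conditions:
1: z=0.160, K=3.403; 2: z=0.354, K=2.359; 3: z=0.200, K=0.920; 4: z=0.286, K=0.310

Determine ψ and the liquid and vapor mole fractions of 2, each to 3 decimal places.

Rachford–Rice: g(ψ) = Σ zᵢ(Kᵢ−1)/(1+ψ(Kᵢ−1)) = 0.
g(0) = ΣzᵢKᵢ − 1 = 0.652 and g(1) = 1 − Σzᵢ/Kᵢ = -0.337, so a root lies in (0, 1).
Newton–Raphson from ψ = 0.5:
  ψ = 0.500: g = 0.1431, g' = -0.741 → ψ = 0.693
  ψ = 0.693: g = -0.0032, g' = -0.805 → ψ = 0.689
Converged at ψ = 0.689.
Compositions from xᵢ = zᵢ/(1+ψ(Kᵢ−1)), yᵢ = Kᵢxᵢ:
  1: x = 0.060, y = 0.205
  2: x = 0.183, y = 0.431
  3: x = 0.212, y = 0.195
  4: x = 0.545, y = 0.169

ψ = 0.689, x_2 = 0.183, y_2 = 0.431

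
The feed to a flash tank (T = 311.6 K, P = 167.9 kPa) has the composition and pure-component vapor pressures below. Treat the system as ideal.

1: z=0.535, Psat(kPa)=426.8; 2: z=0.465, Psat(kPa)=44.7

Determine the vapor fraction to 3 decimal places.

ψ = 0.428

Raoult's law: Kᵢ = Pᵢˢᵃᵗ/P = Pᵢˢᵃᵗ/167.9.
  K_1 = 426.8/167.9 = 2.54199, K_2 = 44.7/167.9 = 0.26623
Material balance + equilibrium reduce to Σ zᵢ(Kᵢ−1)/(1+ψ(Kᵢ−1)) = 0.
Check two-phase: ΣzᵢKᵢ = 1.484 > 1 and Σzᵢ/Kᵢ = 1.957 > 1, so g(0) = 0.484 > 0 and g(1) = -0.957 < 0.
Binary case is linear: z₁(K₁−1)(1+ψ(K₂−1)) + z₂(K₂−1)(1+ψ(K₁−1)) = 0
⇒ ψ = [z₁(K₁−1)+z₂(K₂−1)] / [−(K₁−1)(K₂−1)] = 0.4838/1.1315 = 0.428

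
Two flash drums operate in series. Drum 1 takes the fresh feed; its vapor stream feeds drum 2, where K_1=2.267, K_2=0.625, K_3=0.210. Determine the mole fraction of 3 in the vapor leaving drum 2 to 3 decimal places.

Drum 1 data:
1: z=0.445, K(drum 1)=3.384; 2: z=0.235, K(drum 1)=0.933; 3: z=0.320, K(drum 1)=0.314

y_3 (drum 2) = 0.079

Drum 1:
Rachford–Rice: g(ψ₁) = Σ zᵢ(Kᵢ−1)/(1+ψ₁(Kᵢ−1)) = 0.
Feasibility: ΣzᵢKᵢ = 1.826, Σzᵢ/Kᵢ = 1.402 — both > 1, two phases present.
Newton iteration, ψ₁⁰ = 0.32:
  ψ₁ = 0.320: g = 0.3044, g' = -1.062 → ψ₁ = 0.607
  ψ₁ = 0.607: g = 0.0413, g' = -0.866 → ψ₁ = 0.654
Converged at ψ₁ = 0.654.
Drum-1 compositions:
  1: x = 0.174, y = 0.588
  2: x = 0.246, y = 0.229
  3: x = 0.580, y = 0.182
Drum-2 feed = drum-1 vapor: z₂ = (0.5885, 0.2293, 0.1822).
Drum 2:
Material balance + equilibrium reduce to Σ zᵢ(Kᵢ−1)/(1+ψ₂(Kᵢ−1)) = 0.
g(0) = ΣzᵢKᵢ − 1 = 0.516 and g(1) = 1 − Σzᵢ/Kᵢ = -0.494, so a root lies in (0, 1).
Iterate (Newton) starting at ψ₂ = 0.35:
  ψ₂ = 0.350: g = 0.2186, g' = -0.713 → ψ₂ = 0.656
  ψ₂ = 0.656: g = -0.0060, g' = -0.829 → ψ₂ = 0.649
Converged at ψ₂ = 0.649.
  1: x = 0.323, y = 0.732
  2: x = 0.303, y = 0.189
  3: x = 0.374, y = 0.079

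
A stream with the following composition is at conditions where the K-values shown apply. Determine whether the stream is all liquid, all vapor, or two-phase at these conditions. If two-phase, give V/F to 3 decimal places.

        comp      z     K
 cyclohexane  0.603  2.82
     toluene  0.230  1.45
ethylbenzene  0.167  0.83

all vapor

ΣzᵢKᵢ = 2.173; Σzᵢ/Kᵢ = 0.574.
Since Σzᵢ/Kᵢ < 1 the mixture is above its dew point — single vapor phase.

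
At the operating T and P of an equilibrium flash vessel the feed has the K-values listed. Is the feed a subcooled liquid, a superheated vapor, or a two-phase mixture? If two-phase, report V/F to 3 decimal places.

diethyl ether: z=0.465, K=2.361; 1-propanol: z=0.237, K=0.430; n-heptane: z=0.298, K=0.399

two-phase, V/F = 0.399

ΣzᵢKᵢ = 1.319; Σzᵢ/Kᵢ = 1.495.
Both exceed 1, so a two-phase solution exists.
Material balance + equilibrium reduce to Σ zᵢ(Kᵢ−1)/(1+ψ(Kᵢ−1)) = 0.
Newton–Raphson from ψ = 0.5:
  ψ = 0.500: g = -0.0684, g' = -0.676 → ψ = 0.399
Converged at ψ = 0.399.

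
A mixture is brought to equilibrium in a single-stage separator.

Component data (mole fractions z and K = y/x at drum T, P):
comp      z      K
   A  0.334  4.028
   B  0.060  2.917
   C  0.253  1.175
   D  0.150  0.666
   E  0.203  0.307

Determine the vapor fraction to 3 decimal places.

Newton iteration, ψ⁰ = 0.5:
  ψ = 0.500: g = 0.2263, g' = -0.801 → ψ = 0.783
  ψ = 0.783: g = 0.0099, g' = -0.807 → ψ = 0.795
Converged at ψ = 0.795.

ψ = 0.795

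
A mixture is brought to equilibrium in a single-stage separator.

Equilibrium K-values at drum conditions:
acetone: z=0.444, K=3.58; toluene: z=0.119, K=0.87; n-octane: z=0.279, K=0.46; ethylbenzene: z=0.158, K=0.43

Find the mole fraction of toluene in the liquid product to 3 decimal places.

x_toluene = 0.131

Material balance + equilibrium reduce to Σ zᵢ(Kᵢ−1)/(1+β(Kᵢ−1)) = 0.
g(0) = ΣzᵢKᵢ − 1 = 0.889 and g(1) = 1 − Σzᵢ/Kᵢ = -0.235, so a root lies in (0, 1).
Newton iteration, β⁰ = 0.5:
  β = 0.500: g = 0.1513, g' = -0.819 → β = 0.685
  β = 0.685: g = 0.0103, g' = -0.731 → β = 0.699
Converged at β = 0.699.
Compositions from xᵢ = zᵢ/(1+β(Kᵢ−1)), yᵢ = Kᵢxᵢ:
  acetone: x = 0.158, y = 0.567
  toluene: x = 0.131, y = 0.114
  n-octane: x = 0.448, y = 0.206
  ethylbenzene: x = 0.263, y = 0.113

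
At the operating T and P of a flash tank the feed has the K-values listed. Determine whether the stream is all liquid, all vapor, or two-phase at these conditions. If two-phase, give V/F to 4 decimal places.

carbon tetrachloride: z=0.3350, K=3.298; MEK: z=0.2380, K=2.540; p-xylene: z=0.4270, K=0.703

ΣzᵢKᵢ = 2.0095; Σzᵢ/Kᵢ = 0.8027.
Since Σzᵢ/Kᵢ < 1 the mixture is above its dew point — single vapor phase.

all vapor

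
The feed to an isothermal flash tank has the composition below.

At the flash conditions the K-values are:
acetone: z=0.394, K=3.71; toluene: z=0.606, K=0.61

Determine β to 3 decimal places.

β = 0.787

Binary case is linear: z₁(K₁−1)(1+β(K₂−1)) + z₂(K₂−1)(1+β(K₁−1)) = 0
⇒ β = [z₁(K₁−1)+z₂(K₂−1)] / [−(K₁−1)(K₂−1)] = 0.8314/1.0569 = 0.787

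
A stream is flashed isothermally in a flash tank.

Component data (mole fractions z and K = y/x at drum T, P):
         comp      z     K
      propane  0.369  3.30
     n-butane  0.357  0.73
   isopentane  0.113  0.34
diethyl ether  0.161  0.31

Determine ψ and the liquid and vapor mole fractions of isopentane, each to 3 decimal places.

Let ψ = V/F and solve Σ zᵢ(Kᵢ−1)/(1+ψ(Kᵢ−1)) = 0.
g(0) = ΣzᵢKᵢ − 1 = 0.567 and g(1) = 1 − Σzᵢ/Kᵢ = -0.453, so a root lies in (0, 1).
Iterate (Newton) starting at ψ = 0.5:
  ψ = 0.500: g = 0.0024, g' = -0.745 → ψ = 0.503
Converged at ψ = 0.503.
Compositions from xᵢ = zᵢ/(1+ψ(Kᵢ−1)), yᵢ = Kᵢxᵢ:
  propane: x = 0.171, y = 0.564
  n-butane: x = 0.413, y = 0.302
  isopentane: x = 0.169, y = 0.058
  diethyl ether: x = 0.247, y = 0.076

ψ = 0.503, x_isopentane = 0.169, y_isopentane = 0.058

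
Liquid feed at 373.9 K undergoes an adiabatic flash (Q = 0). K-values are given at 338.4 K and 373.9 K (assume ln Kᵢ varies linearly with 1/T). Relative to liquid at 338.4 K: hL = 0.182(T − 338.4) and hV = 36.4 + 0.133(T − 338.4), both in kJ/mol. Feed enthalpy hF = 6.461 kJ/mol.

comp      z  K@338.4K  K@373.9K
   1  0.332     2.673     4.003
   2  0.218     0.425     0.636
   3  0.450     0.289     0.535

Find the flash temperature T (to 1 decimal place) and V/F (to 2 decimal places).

Adiabatic flash: solve Rachford–Rice at each trial T, then check hF = ψ·hV(T) + (1−ψ)·hL(T).
  T = 338.4 K: K = (2.673, 0.425, 0.289), RR gives ψ = 0.098, H_out = 3.583 kJ/mol
  T = 373.9 K: K = (4.003, 0.636, 0.535), RR gives ψ = 0.543, H_out = 25.290 kJ/mol
  T = 356.1 K: K = (3.302, 0.525, 0.399), RR gives ψ = 0.301, H_out = 13.932 kJ/mol
  T = 347.2 K: K = (2.977, 0.473, 0.341), RR gives ψ = 0.200, H_out = 8.806 kJ/mol
  T = 342.8 K: K = (2.823, 0.449, 0.314), RR gives ψ = 0.150, H_out = 6.236 kJ/mol
  T = 345.0 K: K = (2.900, 0.461, 0.327), RR gives ψ = 0.175, H_out = 7.529 kJ/mol
Linear interpolation between T = 342.8 (H_out = 6.236) and T = 345.0 (H_out = 7.529) on hF = 6.461 gives T ≈ 343.2 K, at which ψ = 0.15.

T = 343.2 K, V/F = 0.15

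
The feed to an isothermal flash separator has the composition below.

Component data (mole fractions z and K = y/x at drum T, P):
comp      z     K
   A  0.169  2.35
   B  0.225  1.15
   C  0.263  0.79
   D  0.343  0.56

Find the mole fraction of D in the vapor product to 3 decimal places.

y_D = 0.207

Let ψ = V/F and solve Σ zᵢ(Kᵢ−1)/(1+ψ(Kᵢ−1)) = 0.
g(0) = ΣzᵢKᵢ − 1 = 0.056 and g(1) = 1 − Σzᵢ/Kᵢ = -0.213, so a root lies in (0, 1).
Iterate (Newton) starting at ψ = 0.5:
  ψ = 0.500: g = -0.0876, g' = -0.238 → ψ = 0.132
  ψ = 0.132: g = 0.0098, g' = -0.314 → ψ = 0.163
  ψ = 0.163: g = 0.0002, g' = -0.301 → ψ = 0.164
Converged at ψ = 0.164.
Compositions from xᵢ = zᵢ/(1+ψ(Kᵢ−1)), yᵢ = Kᵢxᵢ:
  A: x = 0.138, y = 0.325
  B: x = 0.220, y = 0.253
  C: x = 0.272, y = 0.215
  D: x = 0.370, y = 0.207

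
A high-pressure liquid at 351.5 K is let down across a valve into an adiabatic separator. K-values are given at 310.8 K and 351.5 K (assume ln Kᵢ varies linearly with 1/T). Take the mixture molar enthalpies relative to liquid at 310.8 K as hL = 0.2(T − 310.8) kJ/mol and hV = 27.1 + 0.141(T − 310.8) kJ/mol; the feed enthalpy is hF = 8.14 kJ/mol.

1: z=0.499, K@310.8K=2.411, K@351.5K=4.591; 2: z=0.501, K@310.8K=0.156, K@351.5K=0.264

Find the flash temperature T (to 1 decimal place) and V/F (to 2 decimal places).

Adiabatic flash: solve Rachford–Rice at each trial T, then check hF = ψ·hV(T) + (1−ψ)·hL(T).
  T = 310.8 K: K = (2.411, 0.156), RR gives ψ = 0.236, H_out = 6.400 kJ/mol
  T = 351.5 K: K = (4.591, 0.264), RR gives ψ = 0.538, H_out = 21.440 kJ/mol
  T = 331.1 K: K = (3.391, 0.206), RR gives ψ = 0.419, H_out = 14.913 kJ/mol
  T = 321.0 K: K = (2.877, 0.180), RR gives ψ = 0.342, H_out = 11.097 kJ/mol
  T = 315.9 K: K = (2.638, 0.168), RR gives ψ = 0.294, H_out = 8.891 kJ/mol
  T = 313.4 K: K = (2.525, 0.162), RR gives ψ = 0.267, H_out = 7.712 kJ/mol
  T = 314.6 K: K = (2.579, 0.165), RR gives ψ = 0.280, H_out = 8.287 kJ/mol
Linear interpolation between T = 313.4 (H_out = 7.712) and T = 314.6 (H_out = 8.287) on hF = 8.14 gives T ≈ 314.3 K, at which ψ = 0.28.

T = 314.3 K, V/F = 0.28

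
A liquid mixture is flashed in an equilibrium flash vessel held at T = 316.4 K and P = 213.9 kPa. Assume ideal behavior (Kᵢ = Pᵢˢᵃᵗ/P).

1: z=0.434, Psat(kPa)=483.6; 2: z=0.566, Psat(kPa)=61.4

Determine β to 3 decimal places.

β = 0.160

Raoult's law: Kᵢ = Pᵢˢᵃᵗ/P = Pᵢˢᵃᵗ/213.9.
  K_1 = 483.6/213.9 = 2.26087, K_2 = 61.4/213.9 = 0.28705
Material balance + equilibrium reduce to Σ zᵢ(Kᵢ−1)/(1+β(Kᵢ−1)) = 0.
Check two-phase: ΣzᵢKᵢ = 1.144 > 1 and Σzᵢ/Kᵢ = 2.164 > 1, so g(0) = 0.144 > 0 and g(1) = -1.164 < 0.
Binary case is linear: z₁(K₁−1)(1+β(K₂−1)) + z₂(K₂−1)(1+β(K₁−1)) = 0
⇒ β = [z₁(K₁−1)+z₂(K₂−1)] / [−(K₁−1)(K₂−1)] = 0.1437/0.8989 = 0.160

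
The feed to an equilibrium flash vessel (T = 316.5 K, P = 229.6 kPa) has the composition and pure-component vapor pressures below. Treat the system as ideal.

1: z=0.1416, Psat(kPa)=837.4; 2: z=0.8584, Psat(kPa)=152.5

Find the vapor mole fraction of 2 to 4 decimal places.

y_2 = 0.5894

Raoult's law: Kᵢ = Pᵢˢᵃᵗ/P = Pᵢˢᵃᵗ/229.6.
  K_1 = 837.4/229.6 = 3.647213, K_2 = 152.5/229.6 = 0.664199
Rachford–Rice: g(V/F) = Σ zᵢ(Kᵢ−1)/(1+V/F(Kᵢ−1)) = 0.
Check two-phase: ΣzᵢKᵢ = 1.0866 > 1 and Σzᵢ/Kᵢ = 1.3312 > 1, so g(0) = 0.0866 > 0 and g(1) = -0.3312 < 0.
Newton–Raphson from V/F = 0.48:
  V/F = 0.4800: g = -0.17856, g' = -0.3300 → V/F = 0.0000
  V/F = 0.0000: g = 0.08659, g' = -1.0891 → V/F = 0.0795
  V/F = 0.0795: g = 0.01351, g' = -0.7794 → V/F = 0.0968
  V/F = 0.0968: g = 0.00042, g' = -0.7321 → V/F = 0.0974
Converged at V/F = 0.0974.
Compositions from xᵢ = zᵢ/(1+V/F(Kᵢ−1)), yᵢ = Kᵢxᵢ:
  1: x = 0.1126, y = 0.4106
  2: x = 0.8874, y = 0.5894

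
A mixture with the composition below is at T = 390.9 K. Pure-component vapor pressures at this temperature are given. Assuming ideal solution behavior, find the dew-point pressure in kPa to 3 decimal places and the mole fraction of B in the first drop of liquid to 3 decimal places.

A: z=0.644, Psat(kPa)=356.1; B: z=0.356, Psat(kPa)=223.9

Pdew = 294.250 kPa, x_B = 0.468

At the dew point ψ → 1, so Σzᵢ/Kᵢ = 1 with Kᵢ = Pᵢˢᵃᵗ/P ⇒ 1/P = Σzᵢ/Pᵢˢᵃᵗ.
1/P = 0.644/356.1 + 0.356/223.9 = 0.003398 ⇒ P = 294.250 kPa
xᵢ = zᵢP/Pᵢˢᵃᵗ ⇒ x_B = 0.356·294.250/223.9 = 0.468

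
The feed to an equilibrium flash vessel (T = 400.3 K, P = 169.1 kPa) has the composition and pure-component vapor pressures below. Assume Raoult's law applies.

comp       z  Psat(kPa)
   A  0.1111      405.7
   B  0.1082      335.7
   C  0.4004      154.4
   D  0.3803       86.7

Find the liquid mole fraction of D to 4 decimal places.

Raoult's law: Kᵢ = Pᵢˢᵃᵗ/P = Pᵢˢᵃᵗ/169.1.
  K_A = 405.7/169.1 = 2.399172, K_B = 335.7/169.1 = 1.985216, K_C = 154.4/169.1 = 0.913069, K_D = 86.7/169.1 = 0.512714
Iterate (Newton) starting at V/F = 0.35:
  V/F = 0.3500: g = -0.07570, g' = -0.2905 → V/F = 0.0894
  V/F = 0.0894: g = 0.00728, g' = -0.3623 → V/F = 0.1096
  V/F = 0.1096: g = 0.00010, g' = -0.3529 → V/F = 0.1098
Converged at V/F = 0.1098.
Compositions from xᵢ = zᵢ/(1+V/F(Kᵢ−1)), yᵢ = Kᵢxᵢ:
  A: x = 0.0963, y = 0.2310
  B: x = 0.0976, y = 0.1938
  C: x = 0.4043, y = 0.3691
  D: x = 0.4018, y = 0.2060

x_D = 0.4018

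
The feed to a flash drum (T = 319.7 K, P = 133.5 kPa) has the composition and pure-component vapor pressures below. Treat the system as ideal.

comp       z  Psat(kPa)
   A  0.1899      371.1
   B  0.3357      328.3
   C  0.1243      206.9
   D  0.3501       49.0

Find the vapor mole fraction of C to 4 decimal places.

Raoult's law: Kᵢ = Pᵢˢᵃᵗ/P = Pᵢˢᵃᵗ/133.5.
  K_A = 371.1/133.5 = 2.779775, K_B = 328.3/133.5 = 2.459176, K_C = 206.9/133.5 = 1.549813, K_D = 49.0/133.5 = 0.367041
Rachford–Rice: g(ψ) = Σ zᵢ(Kᵢ−1)/(1+ψ(Kᵢ−1)) = 0.
Check two-phase: ΣzᵢKᵢ = 1.6746 > 1 and Σzᵢ/Kᵢ = 1.2389 > 1, so g(0) = 0.6746 > 0 and g(1) = -0.2389 < 0.
Newton iteration, ψ⁰ = 0.5:
  ψ = 0.5000: g = 0.19145, g' = -0.7307 → ψ = 0.7620
  ψ = 0.7620: g = -0.00452, g' = -0.8107 → ψ = 0.7564
Converged at ψ = 0.7564.
Compositions from xᵢ = zᵢ/(1+ψ(Kᵢ−1)), yᵢ = Kᵢxᵢ:
  A: x = 0.0809, y = 0.2250
  B: x = 0.1596, y = 0.3924
  C: x = 0.0878, y = 0.1361
  D: x = 0.6717, y = 0.2465

y_C = 0.1361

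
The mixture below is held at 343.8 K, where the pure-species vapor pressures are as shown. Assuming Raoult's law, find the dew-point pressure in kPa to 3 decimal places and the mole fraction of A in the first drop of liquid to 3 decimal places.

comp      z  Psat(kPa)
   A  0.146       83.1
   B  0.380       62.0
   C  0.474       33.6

Pdew = 45.469 kPa, x_A = 0.080

At the dew point ψ → 1, so Σzᵢ/Kᵢ = 1 with Kᵢ = Pᵢˢᵃᵗ/P ⇒ 1/P = Σzᵢ/Pᵢˢᵃᵗ.
1/P = 0.146/83.1 + 0.380/62.0 + 0.474/33.6 = 0.021993 ⇒ P = 45.469 kPa
xᵢ = zᵢP/Pᵢˢᵃᵗ ⇒ x_A = 0.146·45.469/83.1 = 0.080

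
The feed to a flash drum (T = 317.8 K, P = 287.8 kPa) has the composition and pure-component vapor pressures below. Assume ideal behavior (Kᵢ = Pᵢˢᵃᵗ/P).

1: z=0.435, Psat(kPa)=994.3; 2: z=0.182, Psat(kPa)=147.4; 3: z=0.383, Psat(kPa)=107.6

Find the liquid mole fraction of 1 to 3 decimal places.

x_1 = 0.192

Raoult's law: Kᵢ = Pᵢˢᵃᵗ/P = Pᵢˢᵃᵗ/287.8.
  K_1 = 994.3/287.8 = 3.45483, K_2 = 147.4/287.8 = 0.51216, K_3 = 107.6/287.8 = 0.37387
Material balance + equilibrium reduce to Σ zᵢ(Kᵢ−1)/(1+ψ(Kᵢ−1)) = 0.
g(0) = ΣzᵢKᵢ − 1 = 0.739 and g(1) = 1 − Σzᵢ/Kᵢ = -0.506, so a root lies in (0, 1).
Iterate (Newton) starting at ψ = 0.5:
  ψ = 0.500: g = 0.0129, g' = -0.922 → ψ = 0.514
Converged at ψ = 0.514.
Compositions from xᵢ = zᵢ/(1+ψ(Kᵢ−1)), yᵢ = Kᵢxᵢ:
  1: x = 0.192, y = 0.664
  2: x = 0.243, y = 0.124
  3: x = 0.565, y = 0.211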